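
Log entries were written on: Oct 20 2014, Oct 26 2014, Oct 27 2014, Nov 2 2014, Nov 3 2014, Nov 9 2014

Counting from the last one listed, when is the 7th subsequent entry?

Gaps: 6, 1, 6, 1, 6 days — not constant, but cyclic with period 2.
The events fall on every Monday and Sunday.
The following Monday is Nov 10 2014.
The following Sunday is Nov 16 2014.
The following Monday is Nov 17 2014.
Next Sunday: Nov 23 2014.
Next Monday: Nov 24 2014.
Next Sunday: Nov 30 2014.
The following Monday is Dec 1 2014.

Dec 1 2014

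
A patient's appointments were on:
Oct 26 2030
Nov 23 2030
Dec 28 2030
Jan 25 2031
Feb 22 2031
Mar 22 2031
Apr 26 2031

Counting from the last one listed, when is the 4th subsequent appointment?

Aug 23 2031

These are Saturdays at 28- or 35-day spacing (28, 35, 28, 28, 28, 35).
The pattern: 4th Saturday of the month.
4th Saturday of May 2031: May 24 2031.
June 2031 — 4th Saturday is Jun 28 2031.
4th Saturday of July 2031: Jul 26 2031.
August 2031 — 4th Saturday is Aug 23 2031.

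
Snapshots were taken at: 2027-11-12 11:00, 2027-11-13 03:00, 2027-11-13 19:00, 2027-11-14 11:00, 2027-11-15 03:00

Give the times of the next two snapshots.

Spacing: 16, 16, 16, 16 h — constant 16 h.
2027-11-15 03:00 + 16 h = 2027-11-15 19:00.
2027-11-15 19:00 + 16 h = 2027-11-16 11:00.

2027-11-15 19:00, 2027-11-16 11:00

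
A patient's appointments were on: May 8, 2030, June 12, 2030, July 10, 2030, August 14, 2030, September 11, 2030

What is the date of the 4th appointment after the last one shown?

All dates are Wednesdays, 35, 28, 35, 28 days apart.
Specifically, the 2nd Wednesday of each month.
2nd Wednesday of October 2030: October 9, 2030.
November 2030 — 2nd Wednesday is November 13, 2030.
December 2030 — 2nd Wednesday is December 11, 2030.
2nd Wednesday of January 2031: January 8, 2031.

January 8, 2031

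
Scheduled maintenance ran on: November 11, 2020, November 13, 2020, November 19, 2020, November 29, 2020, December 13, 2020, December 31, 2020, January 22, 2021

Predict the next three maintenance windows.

Intervals are 2, 6, 10, 14, 18, 22 days — an arithmetic progression with common difference 4.
Next gap: 26 days. January 22, 2021 + 26 days = February 17, 2021.
Next gap: 30 days. February 17, 2021 + 30 days = March 19, 2021.
Next gap: 34 days. March 19, 2021 + 34 days = April 22, 2021.

February 17, 2021; March 19, 2021; April 22, 2021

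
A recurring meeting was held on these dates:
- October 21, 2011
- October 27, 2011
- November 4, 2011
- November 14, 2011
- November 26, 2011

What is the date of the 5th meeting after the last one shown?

February 24, 2012

Gaps: 6, 8, 10, 12 days — each gap is 2 larger than the previous one.
Next gap: 14 days. November 26, 2011 + 14 days = December 10, 2011.
Next gap: 16 days. December 10, 2011 + 16 days = December 26, 2011.
Next gap: 18 days. December 26, 2011 + 18 days = January 13, 2012.
Next gap: 20 days. January 13, 2012 + 20 days = February 2, 2012.
Next gap: 22 days. February 2, 2012 + 22 days = February 24, 2012.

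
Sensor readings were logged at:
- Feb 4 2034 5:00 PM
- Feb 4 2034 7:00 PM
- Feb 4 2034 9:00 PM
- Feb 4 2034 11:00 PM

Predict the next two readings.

The interval is a steady 2 hours (2, 2, 2).
Feb 4 2034 11:00 PM + 2 h = Feb 5 2034 1:00 AM.
Feb 5 2034 1:00 AM + 2 h = Feb 5 2034 3:00 AM.

Feb 5 2034 1:00 AM, Feb 5 2034 3:00 AM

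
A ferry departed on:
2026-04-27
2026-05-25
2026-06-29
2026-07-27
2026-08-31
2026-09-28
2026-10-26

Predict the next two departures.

2026-11-30, 2026-12-28

All Mondays; the gaps (28, 35, 28, 35, 28, 28) vary with month length.
This is the last Monday of each month.
November 2026 ends with Monday 2026-11-30.
Last Monday of December 2026: 2026-12-28.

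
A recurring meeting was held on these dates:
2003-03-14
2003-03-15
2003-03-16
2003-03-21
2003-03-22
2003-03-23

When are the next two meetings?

Gaps: 1, 1, 5, 1, 1 days — not constant, but cyclic with period 3.
The events fall on every Friday, Saturday and Sunday.
The following Friday is 2003-03-28.
Next Saturday: 2003-03-29.

2003-03-28, 2003-03-29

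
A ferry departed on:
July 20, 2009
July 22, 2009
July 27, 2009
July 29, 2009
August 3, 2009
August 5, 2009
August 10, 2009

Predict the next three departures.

August 12, 2009; August 17, 2009; August 19, 2009

Every event lands on a Monday or Wednesday (gaps cycle 2, 5, 2, 5, 2, 5).
So the schedule is: every Monday and Wednesday.
The following Wednesday is August 12, 2009.
The following Monday is August 17, 2009.
The following Wednesday is August 19, 2009.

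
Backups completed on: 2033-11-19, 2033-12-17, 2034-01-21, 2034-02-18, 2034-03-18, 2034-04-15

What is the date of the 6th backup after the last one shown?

2034-10-21

These are Saturdays at 28- or 35-day spacing (28, 35, 28, 28, 28).
The pattern: 3rd Saturday of the month.
May 2034 — 3rd Saturday is 2034-05-20.
June 2034 — 3rd Saturday is 2034-06-17.
3rd Saturday of July 2034: 2034-07-15.
August 2034 — 3rd Saturday is 2034-08-19.
3rd Saturday of September 2034: 2034-09-16.
October 2034 — 3rd Saturday is 2034-10-21.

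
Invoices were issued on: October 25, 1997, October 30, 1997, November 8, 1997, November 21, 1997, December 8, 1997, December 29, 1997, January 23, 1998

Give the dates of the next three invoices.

The spacing grows by 4 each time: 5, 9, 13, 17, 21, 25 days.
Next gap: 29 days. January 23, 1998 + 29 days = February 21, 1998.
Next gap: 33 days. February 21, 1998 + 33 days = March 26, 1998.
Next gap: 37 days. March 26, 1998 + 37 days = May 2, 1998.

February 21, 1998; March 26, 1998; May 2, 1998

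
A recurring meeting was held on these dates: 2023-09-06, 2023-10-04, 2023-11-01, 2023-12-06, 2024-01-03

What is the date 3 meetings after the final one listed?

2024-04-03

Gaps: 28, 28, 35, 28 days — a mix of 28 and 35. Every date is a Wednesday.
Each is the 1st Wednesday of its month.
February 2024 — 1st Wednesday is 2024-02-07.
1st Wednesday of March 2024: 2024-03-06.
1st Wednesday of April 2024: 2024-04-03.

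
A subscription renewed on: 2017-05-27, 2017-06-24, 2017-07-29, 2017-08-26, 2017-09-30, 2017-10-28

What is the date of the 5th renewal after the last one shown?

All Saturdays; the gaps (28, 35, 28, 35, 28) vary with month length.
This is the last Saturday of each month.
November 2017 ends with Saturday 2017-11-25.
December 2017 ends with Saturday 2017-12-30.
January 2018 ends with Saturday 2018-01-27.
Last Saturday of February 2018: 2018-02-24.
March 2018 ends with Saturday 2018-03-31.

2018-03-31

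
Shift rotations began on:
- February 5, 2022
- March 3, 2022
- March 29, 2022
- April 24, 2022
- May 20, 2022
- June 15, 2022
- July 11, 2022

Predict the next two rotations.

Gaps between consecutive events: 26, 26, 26, 26, 26, 26 days — a constant 26-day interval.
July 11, 2022 + 26 days = August 6, 2022.
August 6, 2022 + 26 days = September 1, 2022.

August 6, 2022; September 1, 2022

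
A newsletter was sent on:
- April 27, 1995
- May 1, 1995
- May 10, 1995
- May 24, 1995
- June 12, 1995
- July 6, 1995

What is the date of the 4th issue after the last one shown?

The spacing grows by 5 each time: 4, 9, 14, 19, 24 days.
Next gap: 29 days. July 6, 1995 + 29 days = August 4, 1995.
Next gap: 34 days. August 4, 1995 + 34 days = September 7, 1995.
Next gap: 39 days. September 7, 1995 + 39 days = October 16, 1995.
Next gap: 44 days. October 16, 1995 + 44 days = November 29, 1995.

November 29, 1995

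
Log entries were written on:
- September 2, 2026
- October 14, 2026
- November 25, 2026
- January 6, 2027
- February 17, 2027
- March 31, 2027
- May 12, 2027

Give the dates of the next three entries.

June 23, 2027; August 4, 2027; September 15, 2027

The spacing is 42, 42, 42, 42, 42, 42 days — always 42 days.
May 12, 2027 + 42 days = June 23, 2027.
June 23, 2027 + 42 days = August 4, 2027.
August 4, 2027 + 42 days = September 15, 2027.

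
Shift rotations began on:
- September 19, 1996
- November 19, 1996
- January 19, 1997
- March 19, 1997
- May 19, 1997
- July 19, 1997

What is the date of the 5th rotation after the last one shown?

The day-of-month is always 19 (61, 61, 59, 61, 61 days between events).
So this recurs on the 19th of every 2 months.
Next: September 1997 → September 19, 1997.
November 1997: November 19, 1997.
Next: January 1998 → January 19, 1998.
Next: March 1998 → March 19, 1998.
Next: May 1998 → May 19, 1998.

May 19, 1998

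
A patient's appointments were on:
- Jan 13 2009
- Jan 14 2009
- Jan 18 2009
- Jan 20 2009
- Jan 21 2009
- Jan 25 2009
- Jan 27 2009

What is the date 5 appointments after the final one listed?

Feb 8 2009

The gap pattern 1, 4, 2, 1, 4, 2 repeats every 3 events.
These are the Tuesdays, Wednesdays and Sundays of each week.
Next Wednesday: Jan 28 2009.
The following Sunday is Feb 1 2009.
Next Tuesday: Feb 3 2009.
The following Wednesday is Feb 4 2009.
Next Sunday: Feb 8 2009.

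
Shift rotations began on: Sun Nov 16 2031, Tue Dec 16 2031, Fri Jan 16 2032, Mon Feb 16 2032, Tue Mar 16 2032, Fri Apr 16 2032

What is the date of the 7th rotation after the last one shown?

Tue Nov 16 2032

Each date is the 16th; the gaps (30, 31, 31, 29, 31) track the month lengths.
The rule is the 16th of each month.
May 2032: Sun May 16 2032.
June 2032: Wed Jun 16 2032.
July 2032: Fri Jul 16 2032.
Next: August 2032 → Mon Aug 16 2032.
September 2032: Thu Sep 16 2032.
Next: October 2032 → Sat Oct 16 2032.
Next: November 2032 → Tue Nov 16 2032.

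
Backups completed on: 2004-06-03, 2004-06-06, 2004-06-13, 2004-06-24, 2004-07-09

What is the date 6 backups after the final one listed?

2004-12-30

Intervals are 3, 7, 11, 15 days — an arithmetic progression with common difference 4.
Next gap: 19 days. 2004-07-09 + 19 days = 2004-07-28.
Next gap: 23 days. 2004-07-28 + 23 days = 2004-08-20.
Next gap: 27 days. 2004-08-20 + 27 days = 2004-09-16.
Next gap: 31 days. 2004-09-16 + 31 days = 2004-10-17.
Next gap: 35 days. 2004-10-17 + 35 days = 2004-11-21.
Next gap: 39 days. 2004-11-21 + 39 days = 2004-12-30.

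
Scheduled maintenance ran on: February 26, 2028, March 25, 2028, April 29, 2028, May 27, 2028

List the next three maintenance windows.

June 24, 2028; July 29, 2028; August 26, 2028

These are Saturdays with 28, 35, 28-day gaps.
Each is the final Saturday of its month — April 29, 2028 is past the 28th, so '4th Saturday' doesn't fit.
June 2028 ends with Saturday June 24, 2028.
Last Saturday of July 2028: July 29, 2028.
August 2028 ends with Saturday August 26, 2028.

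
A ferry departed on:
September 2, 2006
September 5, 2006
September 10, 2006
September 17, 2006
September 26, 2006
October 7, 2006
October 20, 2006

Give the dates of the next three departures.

Intervals are 3, 5, 7, 9, 11, 13 days — an arithmetic progression with common difference 2.
Next gap: 15 days. October 20, 2006 + 15 days = November 4, 2006.
Next gap: 17 days. November 4, 2006 + 17 days = November 21, 2006.
Next gap: 19 days. November 21, 2006 + 19 days = December 10, 2006.

November 4, 2006; November 21, 2006; December 10, 2006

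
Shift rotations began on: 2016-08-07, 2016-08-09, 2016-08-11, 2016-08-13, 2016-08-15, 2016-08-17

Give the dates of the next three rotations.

2016-08-19, 2016-08-21, 2016-08-23

Every event comes 2 days after the last (2, 2, 2, 2, 2).
2016-08-17 + 2 days = 2016-08-19.
2016-08-19 + 2 days = 2016-08-21.
2016-08-21 + 2 days = 2016-08-23.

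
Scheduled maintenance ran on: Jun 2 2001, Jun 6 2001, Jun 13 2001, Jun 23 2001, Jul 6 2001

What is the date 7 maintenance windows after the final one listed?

The spacing grows by 3 each time: 4, 7, 10, 13 days.
Next gap: 16 days. Jul 6 2001 + 16 days = Jul 22 2001.
Next gap: 19 days. Jul 22 2001 + 19 days = Aug 10 2001.
Next gap: 22 days. Aug 10 2001 + 22 days = Sep 1 2001.
Next gap: 25 days. Sep 1 2001 + 25 days = Sep 26 2001.
Next gap: 28 days. Sep 26 2001 + 28 days = Oct 24 2001.
Next gap: 31 days. Oct 24 2001 + 31 days = Nov 24 2001.
Next gap: 34 days. Nov 24 2001 + 34 days = Dec 28 2001.

Dec 28 2001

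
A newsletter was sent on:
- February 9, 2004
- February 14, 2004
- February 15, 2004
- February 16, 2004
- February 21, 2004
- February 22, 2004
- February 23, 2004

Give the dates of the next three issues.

February 28, 2004; February 29, 2004; March 1, 2004

The gap pattern 5, 1, 1, 5, 1, 1 repeats every 3 events.
These are the Mondays, Saturdays and Sundays of each week.
Next Saturday: February 28, 2004.
The following Sunday is February 29, 2004.
Next Monday: March 1, 2004.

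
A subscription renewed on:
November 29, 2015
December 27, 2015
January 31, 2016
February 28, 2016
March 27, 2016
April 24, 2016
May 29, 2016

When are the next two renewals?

Every date is a Sunday; gaps 28, 35, 28, 28, 28, 35 days.
Each is the last Sunday of its month (at least one falls on the 29th or later, ruling out '4th Sunday').
Last Sunday of June 2016: June 26, 2016.
Last Sunday of July 2016: July 31, 2016.

June 26, 2016; July 31, 2016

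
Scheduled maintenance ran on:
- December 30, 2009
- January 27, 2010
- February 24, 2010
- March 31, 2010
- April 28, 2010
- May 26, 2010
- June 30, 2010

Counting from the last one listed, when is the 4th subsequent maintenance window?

Every date is a Wednesday; gaps 28, 28, 35, 28, 28, 35 days.
Each is the last Wednesday of its month (at least one falls on the 29th or later, ruling out '4th Wednesday').
July 2010 ends with Wednesday July 28, 2010.
August 2010 ends with Wednesday August 25, 2010.
September 2010 ends with Wednesday September 29, 2010.
October 2010 ends with Wednesday October 27, 2010.

October 27, 2010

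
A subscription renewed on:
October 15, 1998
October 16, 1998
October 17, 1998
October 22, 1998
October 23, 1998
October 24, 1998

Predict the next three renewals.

The gap pattern 1, 1, 5, 1, 1 repeats every 3 events.
These are the Thursdays, Fridays and Saturdays of each week.
The following Thursday is October 29, 1998.
The following Friday is October 30, 1998.
Next Saturday: October 31, 1998.

October 29, 1998; October 30, 1998; October 31, 1998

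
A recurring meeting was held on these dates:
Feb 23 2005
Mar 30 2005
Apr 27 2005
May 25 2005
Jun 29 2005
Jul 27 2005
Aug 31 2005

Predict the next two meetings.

All Wednesdays; the gaps (35, 28, 28, 35, 28, 35) vary with month length.
This is the last Wednesday of each month.
Last Wednesday of September 2005: Sep 28 2005.
Last Wednesday of October 2005: Oct 26 2005.

Sep 28 2005, Oct 26 2005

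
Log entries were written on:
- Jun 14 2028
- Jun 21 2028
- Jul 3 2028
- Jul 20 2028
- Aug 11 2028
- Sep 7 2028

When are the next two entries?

Oct 9 2028, Nov 15 2028

Gaps: 7, 12, 17, 22, 27 days — each gap is 5 larger than the previous one.
Next gap: 32 days. Sep 7 2028 + 32 days = Oct 9 2028.
Next gap: 37 days. Oct 9 2028 + 37 days = Nov 15 2028.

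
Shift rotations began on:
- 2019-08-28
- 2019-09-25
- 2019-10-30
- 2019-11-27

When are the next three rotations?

All Wednesdays; the gaps (28, 35, 28) vary with month length.
This is the last Wednesday of each month.
December 2019 ends with Wednesday 2019-12-25.
Last Wednesday of January 2020: 2020-01-29.
February 2020 ends with Wednesday 2020-02-26.

2019-12-25, 2020-01-29, 2020-02-26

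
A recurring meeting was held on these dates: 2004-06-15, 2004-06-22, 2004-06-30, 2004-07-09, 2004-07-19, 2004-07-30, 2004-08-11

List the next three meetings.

Intervals are 7, 8, 9, 10, 11, 12 days — an arithmetic progression with common difference 1.
Next gap: 13 days. 2004-08-11 + 13 days = 2004-08-24.
Next gap: 14 days. 2004-08-24 + 14 days = 2004-09-07.
Next gap: 15 days. 2004-09-07 + 15 days = 2004-09-22.

2004-08-24, 2004-09-07, 2004-09-22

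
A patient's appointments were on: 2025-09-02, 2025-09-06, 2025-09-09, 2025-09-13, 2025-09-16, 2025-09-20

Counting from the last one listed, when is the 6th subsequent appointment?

Gaps: 4, 3, 4, 3, 4 days — not constant, but cyclic with period 2.
The events fall on every Tuesday and Saturday.
Next Tuesday: 2025-09-23.
Next Saturday: 2025-09-27.
The following Tuesday is 2025-09-30.
The following Saturday is 2025-10-04.
Next Tuesday: 2025-10-07.
The following Saturday is 2025-10-11.

2025-10-11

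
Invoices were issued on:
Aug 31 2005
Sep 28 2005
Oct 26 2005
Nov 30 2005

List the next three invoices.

Every date is a Wednesday; gaps 28, 28, 35 days.
Each is the last Wednesday of its month (at least one falls on the 29th or later, ruling out '4th Wednesday').
December 2005 ends with Wednesday Dec 28 2005.
January 2006 ends with Wednesday Jan 25 2006.
Last Wednesday of February 2006: Feb 22 2006.

Dec 28 2005, Jan 25 2006, Feb 22 2006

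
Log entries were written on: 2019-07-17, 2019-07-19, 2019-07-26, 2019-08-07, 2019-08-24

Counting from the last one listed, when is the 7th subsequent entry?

2020-05-09

Gaps: 2, 7, 12, 17 days — each gap is 5 larger than the previous one.
Next gap: 22 days. 2019-08-24 + 22 days = 2019-09-15.
Next gap: 27 days. 2019-09-15 + 27 days = 2019-10-12.
Next gap: 32 days. 2019-10-12 + 32 days = 2019-11-13.
Next gap: 37 days. 2019-11-13 + 37 days = 2019-12-20.
Next gap: 42 days. 2019-12-20 + 42 days = 2020-01-31.
Next gap: 47 days. 2020-01-31 + 47 days = 2020-03-18.
Next gap: 52 days. 2020-03-18 + 52 days = 2020-05-09.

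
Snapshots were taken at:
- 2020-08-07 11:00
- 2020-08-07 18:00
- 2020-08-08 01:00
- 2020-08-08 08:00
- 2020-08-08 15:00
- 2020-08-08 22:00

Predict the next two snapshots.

Gaps: 7, 7, 7, 7, 7 hours — each event is 7 hours after the previous one.
2020-08-08 22:00 + 7 h = 2020-08-09 05:00.
2020-08-09 05:00 + 7 h = 2020-08-09 12:00.

2020-08-09 05:00, 2020-08-09 12:00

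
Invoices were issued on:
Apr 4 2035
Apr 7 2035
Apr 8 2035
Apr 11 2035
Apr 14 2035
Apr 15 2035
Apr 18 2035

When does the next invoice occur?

The gap pattern 3, 1, 3, 3, 1, 3 repeats every 3 events.
These are the Wednesdays, Saturdays and Sundays of each week.
Next Saturday: Apr 21 2035.

Apr 21 2035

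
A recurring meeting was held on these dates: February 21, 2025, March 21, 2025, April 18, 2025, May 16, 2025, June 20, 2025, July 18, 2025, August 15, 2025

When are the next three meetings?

These are Fridays at 28- or 35-day spacing (28, 28, 28, 35, 28, 28).
The pattern: 3rd Friday of the month.
3rd Friday of September 2025: September 19, 2025.
October 2025 — 3rd Friday is October 17, 2025.
3rd Friday of November 2025: November 21, 2025.

September 19, 2025; October 17, 2025; November 21, 2025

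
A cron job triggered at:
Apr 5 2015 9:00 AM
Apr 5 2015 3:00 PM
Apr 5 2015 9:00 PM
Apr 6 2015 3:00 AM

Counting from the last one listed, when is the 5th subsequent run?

Apr 7 2015 9:00 AM

The interval is a steady 6 hours (6, 6, 6).
Apr 6 2015 3:00 AM + 6 h = Apr 6 2015 9:00 AM.
Apr 6 2015 9:00 AM + 6 h = Apr 6 2015 3:00 PM.
Apr 6 2015 3:00 PM + 6 h = Apr 6 2015 9:00 PM.
Apr 6 2015 9:00 PM + 6 h = Apr 7 2015 3:00 AM.
Apr 7 2015 3:00 AM + 6 h = Apr 7 2015 9:00 AM.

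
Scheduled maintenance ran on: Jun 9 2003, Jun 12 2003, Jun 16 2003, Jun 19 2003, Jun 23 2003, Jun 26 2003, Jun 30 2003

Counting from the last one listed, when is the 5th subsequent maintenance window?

Jul 17 2003

The gap pattern 3, 4, 3, 4, 3, 4 repeats every 2 events.
These are the Mondays and Thursdays of each week.
Next Thursday: Jul 3 2003.
Next Monday: Jul 7 2003.
Next Thursday: Jul 10 2003.
Next Monday: Jul 14 2003.
The following Thursday is Jul 17 2003.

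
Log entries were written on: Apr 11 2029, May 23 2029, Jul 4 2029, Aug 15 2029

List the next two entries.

Sep 26 2029, Nov 7 2029

Every event comes 42 days after the last (42, 42, 42).
Aug 15 2029 + 42 days = Sep 26 2029.
Sep 26 2029 + 42 days = Nov 7 2029.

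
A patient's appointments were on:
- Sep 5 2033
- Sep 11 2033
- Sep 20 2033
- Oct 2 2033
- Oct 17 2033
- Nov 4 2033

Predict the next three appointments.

Nov 25 2033, Dec 19 2033, Jan 15 2034

The spacing grows by 3 each time: 6, 9, 12, 15, 18 days.
Next gap: 21 days. Nov 4 2033 + 21 days = Nov 25 2033.
Next gap: 24 days. Nov 25 2033 + 24 days = Dec 19 2033.
Next gap: 27 days. Dec 19 2033 + 27 days = Jan 15 2034.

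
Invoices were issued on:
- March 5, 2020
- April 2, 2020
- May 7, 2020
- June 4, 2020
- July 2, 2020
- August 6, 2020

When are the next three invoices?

September 3, 2020; October 1, 2020; November 5, 2020

Gaps: 28, 35, 28, 28, 35 days — a mix of 28 and 35. Every date is a Thursday.
Each is the 1st Thursday of its month.
September 2020 — 1st Thursday is September 3, 2020.
1st Thursday of October 2020: October 1, 2020.
1st Thursday of November 2020: November 5, 2020.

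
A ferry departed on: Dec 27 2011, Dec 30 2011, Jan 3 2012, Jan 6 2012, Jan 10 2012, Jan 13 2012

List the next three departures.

Jan 17 2012, Jan 20 2012, Jan 24 2012

The gap pattern 3, 4, 3, 4, 3 repeats every 2 events.
These are the Tuesdays and Fridays of each week.
Next Tuesday: Jan 17 2012.
The following Friday is Jan 20 2012.
The following Tuesday is Jan 24 2012.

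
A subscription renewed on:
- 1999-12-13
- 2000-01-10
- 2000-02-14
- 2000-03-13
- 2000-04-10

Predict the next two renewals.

2000-05-08, 2000-06-12

Gaps: 28, 35, 28, 28 days — a mix of 28 and 35. Every date is a Monday.
Each is the 2nd Monday of its month.
2nd Monday of May 2000: 2000-05-08.
2nd Monday of June 2000: 2000-06-12.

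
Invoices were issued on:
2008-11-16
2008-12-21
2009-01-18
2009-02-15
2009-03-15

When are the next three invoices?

2009-04-19, 2009-05-17, 2009-06-21

Gaps: 35, 28, 28, 28 days — a mix of 28 and 35. Every date is a Sunday.
Each is the 3rd Sunday of its month.
3rd Sunday of April 2009: 2009-04-19.
May 2009 — 3rd Sunday is 2009-05-17.
June 2009 — 3rd Sunday is 2009-06-21.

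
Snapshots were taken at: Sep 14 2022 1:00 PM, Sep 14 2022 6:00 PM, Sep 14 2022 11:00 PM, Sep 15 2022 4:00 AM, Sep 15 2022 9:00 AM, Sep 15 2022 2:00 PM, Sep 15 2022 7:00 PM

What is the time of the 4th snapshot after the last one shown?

The interval is a steady 5 hours (5, 5, 5, 5, 5, 5).
Sep 15 2022 7:00 PM + 5 h = Sep 16 2022 12:00 AM.
Sep 16 2022 12:00 AM + 5 h = Sep 16 2022 5:00 AM.
Sep 16 2022 5:00 AM + 5 h = Sep 16 2022 10:00 AM.
Sep 16 2022 10:00 AM + 5 h = Sep 16 2022 3:00 PM.

Sep 16 2022 3:00 PM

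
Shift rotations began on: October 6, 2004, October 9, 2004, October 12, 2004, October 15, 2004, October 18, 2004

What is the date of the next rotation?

October 21, 2004

Gaps between consecutive events: 3, 3, 3, 3 days — a constant 3-day interval.
October 18, 2004 + 3 days = October 21, 2004.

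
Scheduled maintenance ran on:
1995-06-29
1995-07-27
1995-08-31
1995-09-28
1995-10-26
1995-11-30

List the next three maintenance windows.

Every date is a Thursday; gaps 28, 35, 28, 28, 35 days.
Each is the last Thursday of its month (at least one falls on the 29th or later, ruling out '4th Thursday').
December 1995 ends with Thursday 1995-12-28.
Last Thursday of January 1996: 1996-01-25.
Last Thursday of February 1996: 1996-02-29.

1995-12-28, 1996-01-25, 1996-02-29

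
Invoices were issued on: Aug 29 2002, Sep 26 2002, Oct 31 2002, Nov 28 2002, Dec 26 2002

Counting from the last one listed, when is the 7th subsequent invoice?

Jul 31 2003

All Thursdays; the gaps (28, 35, 28, 28) vary with month length.
This is the last Thursday of each month.
January 2003 ends with Thursday Jan 30 2003.
Last Thursday of February 2003: Feb 27 2003.
March 2003 ends with Thursday Mar 27 2003.
Last Thursday of April 2003: Apr 24 2003.
May 2003 ends with Thursday May 29 2003.
June 2003 ends with Thursday Jun 26 2003.
July 2003 ends with Thursday Jul 31 2003.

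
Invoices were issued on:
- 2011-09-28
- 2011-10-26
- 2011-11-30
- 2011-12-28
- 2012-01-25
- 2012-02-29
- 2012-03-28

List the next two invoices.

Every date is a Wednesday; gaps 28, 35, 28, 28, 35, 28 days.
Each is the last Wednesday of its month (at least one falls on the 29th or later, ruling out '4th Wednesday').
April 2012 ends with Wednesday 2012-04-25.
Last Wednesday of May 2012: 2012-05-30.

2012-04-25, 2012-05-30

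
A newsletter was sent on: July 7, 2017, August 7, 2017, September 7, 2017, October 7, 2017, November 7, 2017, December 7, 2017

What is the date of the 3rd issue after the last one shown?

March 7, 2018

Each date is the 7th; the gaps (31, 31, 30, 31, 30) track the month lengths.
The rule is the 7th of each month.
Next: January 2018 → January 7, 2018.
Next: February 2018 → February 7, 2018.
Next: March 2018 → March 7, 2018.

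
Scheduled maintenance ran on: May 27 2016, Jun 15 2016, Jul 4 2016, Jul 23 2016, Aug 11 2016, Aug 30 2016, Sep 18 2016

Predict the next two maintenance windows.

The spacing is 19, 19, 19, 19, 19, 19 days — always 19 days.
Sep 18 2016 + 19 days = Oct 7 2016.
Oct 7 2016 + 19 days = Oct 26 2016.

Oct 7 2016, Oct 26 2016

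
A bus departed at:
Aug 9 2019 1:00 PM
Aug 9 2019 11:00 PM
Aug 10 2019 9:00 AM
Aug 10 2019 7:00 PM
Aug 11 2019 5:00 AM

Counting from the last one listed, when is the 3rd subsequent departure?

Aug 12 2019 11:00 AM

Gaps: 10, 10, 10, 10 hours — each event is 10 hours after the previous one.
Aug 11 2019 5:00 AM + 10 h = Aug 11 2019 3:00 PM.
Aug 11 2019 3:00 PM + 10 h = Aug 12 2019 1:00 AM.
Aug 12 2019 1:00 AM + 10 h = Aug 12 2019 11:00 AM.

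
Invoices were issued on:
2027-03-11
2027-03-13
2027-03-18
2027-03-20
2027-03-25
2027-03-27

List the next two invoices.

2027-04-01, 2027-04-03

Gaps: 2, 5, 2, 5, 2 days — not constant, but cyclic with period 2.
The events fall on every Thursday and Saturday.
The following Thursday is 2027-04-01.
Next Saturday: 2027-04-03.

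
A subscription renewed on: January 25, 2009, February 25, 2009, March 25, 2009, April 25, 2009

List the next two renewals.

May 25, 2009; June 25, 2009

Each date is the 25th; the gaps (31, 28, 31) track the month lengths.
The rule is the 25th of each month.
Next: May 2009 → May 25, 2009.
June 2009: June 25, 2009.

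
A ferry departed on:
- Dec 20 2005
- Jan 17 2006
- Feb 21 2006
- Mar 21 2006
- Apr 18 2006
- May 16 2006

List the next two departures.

These are Tuesdays at 28- or 35-day spacing (28, 35, 28, 28, 28).
The pattern: 3rd Tuesday of the month.
June 2006 — 3rd Tuesday is Jun 20 2006.
July 2006 — 3rd Tuesday is Jul 18 2006.

Jun 20 2006, Jul 18 2006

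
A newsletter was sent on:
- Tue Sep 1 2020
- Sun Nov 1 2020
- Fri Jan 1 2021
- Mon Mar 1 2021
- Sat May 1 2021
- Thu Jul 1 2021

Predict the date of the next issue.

The day-of-month is always 1 (61, 61, 59, 61, 61 days between events).
So this recurs on the 1st of every 2 months.
Next: September 2021 → Wed Sep 1 2021.

Wed Sep 1 2021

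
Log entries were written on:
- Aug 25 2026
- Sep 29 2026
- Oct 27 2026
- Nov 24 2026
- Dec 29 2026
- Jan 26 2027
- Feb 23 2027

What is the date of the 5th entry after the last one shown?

Every date is a Tuesday; gaps 35, 28, 28, 35, 28, 28 days.
Each is the last Tuesday of its month (at least one falls on the 29th or later, ruling out '4th Tuesday').
March 2027 ends with Tuesday Mar 30 2027.
Last Tuesday of April 2027: Apr 27 2027.
May 2027 ends with Tuesday May 25 2027.
Last Tuesday of June 2027: Jun 29 2027.
Last Tuesday of July 2027: Jul 27 2027.

Jul 27 2027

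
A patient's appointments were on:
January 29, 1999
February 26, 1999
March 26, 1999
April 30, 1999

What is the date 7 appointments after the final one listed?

Every date is a Friday; gaps 28, 28, 35 days.
Each is the last Friday of its month (at least one falls on the 29th or later, ruling out '4th Friday').
Last Friday of May 1999: May 28, 1999.
June 1999 ends with Friday June 25, 1999.
July 1999 ends with Friday July 30, 1999.
Last Friday of August 1999: August 27, 1999.
September 1999 ends with Friday September 24, 1999.
October 1999 ends with Friday October 29, 1999.
November 1999 ends with Friday November 26, 1999.

November 26, 1999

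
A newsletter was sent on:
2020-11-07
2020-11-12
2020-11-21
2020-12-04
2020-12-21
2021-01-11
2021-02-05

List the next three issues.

Intervals are 5, 9, 13, 17, 21, 25 days — an arithmetic progression with common difference 4.
Next gap: 29 days. 2021-02-05 + 29 days = 2021-03-06.
Next gap: 33 days. 2021-03-06 + 33 days = 2021-04-08.
Next gap: 37 days. 2021-04-08 + 37 days = 2021-05-15.

2021-03-06, 2021-04-08, 2021-05-15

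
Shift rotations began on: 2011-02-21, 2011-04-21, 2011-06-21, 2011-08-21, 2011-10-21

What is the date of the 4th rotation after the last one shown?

2012-06-21

Gaps: 59, 61, 61, 61 days — not constant. Every event is on the 21st of the month.
Pattern: the 21st of every 2 months.
Next: December 2011 → 2011-12-21.
Next: February 2012 → 2012-02-21.
Next: April 2012 → 2012-04-21.
Next: June 2012 → 2012-06-21.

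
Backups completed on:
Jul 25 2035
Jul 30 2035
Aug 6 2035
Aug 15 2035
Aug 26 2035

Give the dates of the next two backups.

Sep 8 2035, Sep 23 2035

Gaps: 5, 7, 9, 11 days — each gap is 2 larger than the previous one.
Next gap: 13 days. Aug 26 2035 + 13 days = Sep 8 2035.
Next gap: 15 days. Sep 8 2035 + 15 days = Sep 23 2035.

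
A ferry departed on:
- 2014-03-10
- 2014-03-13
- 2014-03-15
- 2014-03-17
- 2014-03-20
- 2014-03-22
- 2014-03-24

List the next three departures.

2014-03-27, 2014-03-29, 2014-03-31

Every event lands on a Monday or Thursday or Saturday (gaps cycle 3, 2, 2, 3, 2, 2).
So the schedule is: every Monday, Thursday and Saturday.
Next Thursday: 2014-03-27.
Next Saturday: 2014-03-29.
The following Monday is 2014-03-31.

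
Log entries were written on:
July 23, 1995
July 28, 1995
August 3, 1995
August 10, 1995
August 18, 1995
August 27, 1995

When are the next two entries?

September 6, 1995; September 17, 1995

Intervals are 5, 6, 7, 8, 9 days — an arithmetic progression with common difference 1.
Next gap: 10 days. August 27, 1995 + 10 days = September 6, 1995.
Next gap: 11 days. September 6, 1995 + 11 days = September 17, 1995.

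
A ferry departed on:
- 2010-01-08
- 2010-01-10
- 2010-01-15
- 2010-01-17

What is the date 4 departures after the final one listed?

2010-01-31

Gaps: 2, 5, 2 days — not constant, but cyclic with period 2.
The events fall on every Friday and Sunday.
The following Friday is 2010-01-22.
The following Sunday is 2010-01-24.
The following Friday is 2010-01-29.
Next Sunday: 2010-01-31.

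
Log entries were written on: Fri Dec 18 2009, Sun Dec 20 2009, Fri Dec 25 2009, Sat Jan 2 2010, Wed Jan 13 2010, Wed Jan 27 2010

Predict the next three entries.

Gaps: 2, 5, 8, 11, 14 days — each gap is 3 larger than the previous one.
Next gap: 17 days. Wed Jan 27 2010 + 17 days = Sat Feb 13 2010.
Next gap: 20 days. Sat Feb 13 2010 + 20 days = Fri Mar 5 2010.
Next gap: 23 days. Fri Mar 5 2010 + 23 days = Sun Mar 28 2010.

Sat Feb 13 2010, Fri Mar 5 2010, Sun Mar 28 2010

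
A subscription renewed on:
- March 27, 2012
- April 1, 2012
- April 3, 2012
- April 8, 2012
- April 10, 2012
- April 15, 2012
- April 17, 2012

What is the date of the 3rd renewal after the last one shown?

April 29, 2012

The gap pattern 5, 2, 5, 2, 5, 2 repeats every 2 events.
These are the Tuesdays and Sundays of each week.
The following Sunday is April 22, 2012.
Next Tuesday: April 24, 2012.
The following Sunday is April 29, 2012.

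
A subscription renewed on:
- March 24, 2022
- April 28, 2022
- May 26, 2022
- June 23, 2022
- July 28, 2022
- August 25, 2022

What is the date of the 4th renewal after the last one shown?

December 22, 2022

All dates are Thursdays, 35, 28, 28, 35, 28 days apart.
Specifically, the 4th Thursday of each month.
September 2022 — 4th Thursday is September 22, 2022.
October 2022 — 4th Thursday is October 27, 2022.
4th Thursday of November 2022: November 24, 2022.
December 2022 — 4th Thursday is December 22, 2022.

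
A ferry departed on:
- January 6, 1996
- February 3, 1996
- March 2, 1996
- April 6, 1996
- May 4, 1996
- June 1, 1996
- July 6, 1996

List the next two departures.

August 3, 1996; September 7, 1996

These are Saturdays at 28- or 35-day spacing (28, 28, 35, 28, 28, 35).
The pattern: 1st Saturday of the month.
1st Saturday of August 1996: August 3, 1996.
1st Saturday of September 1996: September 7, 1996.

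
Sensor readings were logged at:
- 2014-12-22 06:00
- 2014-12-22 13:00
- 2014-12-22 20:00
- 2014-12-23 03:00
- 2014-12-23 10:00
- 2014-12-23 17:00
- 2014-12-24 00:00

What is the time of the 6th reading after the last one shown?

Gaps: 7, 7, 7, 7, 7, 7 hours — each event is 7 hours after the previous one.
2014-12-24 00:00 + 7 h = 2014-12-24 07:00.
2014-12-24 07:00 + 7 h = 2014-12-24 14:00.
2014-12-24 14:00 + 7 h = 2014-12-24 21:00.
2014-12-24 21:00 + 7 h = 2014-12-25 04:00.
2014-12-25 04:00 + 7 h = 2014-12-25 11:00.
2014-12-25 11:00 + 7 h = 2014-12-25 18:00.

2014-12-25 18:00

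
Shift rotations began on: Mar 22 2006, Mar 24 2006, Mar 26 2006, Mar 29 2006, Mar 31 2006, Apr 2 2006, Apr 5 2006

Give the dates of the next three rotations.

Gaps: 2, 2, 3, 2, 2, 3 days — not constant, but cyclic with period 3.
The events fall on every Wednesday, Friday and Sunday.
Next Friday: Apr 7 2006.
Next Sunday: Apr 9 2006.
The following Wednesday is Apr 12 2006.

Apr 7 2006, Apr 9 2006, Apr 12 2006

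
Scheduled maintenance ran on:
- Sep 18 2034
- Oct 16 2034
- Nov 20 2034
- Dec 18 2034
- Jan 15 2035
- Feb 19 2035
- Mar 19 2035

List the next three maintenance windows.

Apr 16 2035, May 21 2035, Jun 18 2035

Gaps: 28, 35, 28, 28, 35, 28 days — a mix of 28 and 35. Every date is a Monday.
Each is the 3rd Monday of its month.
3rd Monday of April 2035: Apr 16 2035.
May 2035 — 3rd Monday is May 21 2035.
3rd Monday of June 2035: Jun 18 2035.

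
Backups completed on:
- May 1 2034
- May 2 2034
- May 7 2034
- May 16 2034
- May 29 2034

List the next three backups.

The spacing grows by 4 each time: 1, 5, 9, 13 days.
Next gap: 17 days. May 29 2034 + 17 days = Jun 15 2034.
Next gap: 21 days. Jun 15 2034 + 21 days = Jul 6 2034.
Next gap: 25 days. Jul 6 2034 + 25 days = Jul 31 2034.

Jun 15 2034, Jul 6 2034, Jul 31 2034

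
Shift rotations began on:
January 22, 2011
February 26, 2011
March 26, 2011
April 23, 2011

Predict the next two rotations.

All dates are Saturdays, 35, 28, 28 days apart.
Specifically, the 4th Saturday of each month.
May 2011 — 4th Saturday is May 28, 2011.
June 2011 — 4th Saturday is June 25, 2011.

May 28, 2011; June 25, 2011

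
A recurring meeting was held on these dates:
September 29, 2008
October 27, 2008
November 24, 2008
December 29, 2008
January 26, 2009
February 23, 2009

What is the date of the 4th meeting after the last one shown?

Every date is a Monday; gaps 28, 28, 35, 28, 28 days.
Each is the last Monday of its month (at least one falls on the 29th or later, ruling out '4th Monday').
Last Monday of March 2009: March 30, 2009.
Last Monday of April 2009: April 27, 2009.
May 2009 ends with Monday May 25, 2009.
June 2009 ends with Monday June 29, 2009.

June 29, 2009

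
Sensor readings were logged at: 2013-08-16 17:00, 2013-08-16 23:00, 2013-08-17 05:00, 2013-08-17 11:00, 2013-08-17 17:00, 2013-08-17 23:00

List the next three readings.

2013-08-18 05:00, 2013-08-18 11:00, 2013-08-18 17:00

Spacing: 6, 6, 6, 6, 6 h — constant 6 h.
2013-08-17 23:00 + 6 h = 2013-08-18 05:00.
2013-08-18 05:00 + 6 h = 2013-08-18 11:00.
2013-08-18 11:00 + 6 h = 2013-08-18 17:00.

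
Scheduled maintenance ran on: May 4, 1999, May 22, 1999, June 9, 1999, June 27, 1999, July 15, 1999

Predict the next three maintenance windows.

Every event comes 18 days after the last (18, 18, 18, 18).
July 15, 1999 + 18 days = August 2, 1999.
August 2, 1999 + 18 days = August 20, 1999.
August 20, 1999 + 18 days = September 7, 1999.

August 2, 1999; August 20, 1999; September 7, 1999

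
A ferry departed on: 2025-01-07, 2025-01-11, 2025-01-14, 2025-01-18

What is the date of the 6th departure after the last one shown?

The gap pattern 4, 3, 4 repeats every 2 events.
These are the Tuesdays and Saturdays of each week.
Next Tuesday: 2025-01-21.
The following Saturday is 2025-01-25.
The following Tuesday is 2025-01-28.
Next Saturday: 2025-02-01.
Next Tuesday: 2025-02-04.
Next Saturday: 2025-02-08.

2025-02-08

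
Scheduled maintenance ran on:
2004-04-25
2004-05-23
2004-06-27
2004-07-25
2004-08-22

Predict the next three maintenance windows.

2004-09-26, 2004-10-24, 2004-11-28

These are Sundays at 28- or 35-day spacing (28, 35, 28, 28).
The pattern: 4th Sunday of the month.
4th Sunday of September 2004: 2004-09-26.
4th Sunday of October 2004: 2004-10-24.
4th Sunday of November 2004: 2004-11-28.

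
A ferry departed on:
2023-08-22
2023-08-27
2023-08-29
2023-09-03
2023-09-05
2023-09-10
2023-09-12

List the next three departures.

2023-09-17, 2023-09-19, 2023-09-24

Gaps: 5, 2, 5, 2, 5, 2 days — not constant, but cyclic with period 2.
The events fall on every Tuesday and Sunday.
The following Sunday is 2023-09-17.
The following Tuesday is 2023-09-19.
The following Sunday is 2023-09-24.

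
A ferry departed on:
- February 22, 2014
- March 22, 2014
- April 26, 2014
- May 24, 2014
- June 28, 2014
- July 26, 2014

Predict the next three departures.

August 23, 2014; September 27, 2014; October 25, 2014

These are Saturdays at 28- or 35-day spacing (28, 35, 28, 35, 28).
The pattern: 4th Saturday of the month.
4th Saturday of August 2014: August 23, 2014.
4th Saturday of September 2014: September 27, 2014.
October 2014 — 4th Saturday is October 25, 2014.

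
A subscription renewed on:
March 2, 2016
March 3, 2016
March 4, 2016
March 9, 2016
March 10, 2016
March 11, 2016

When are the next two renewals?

March 16, 2016; March 17, 2016

Gaps: 1, 1, 5, 1, 1 days — not constant, but cyclic with period 3.
The events fall on every Wednesday, Thursday and Friday.
The following Wednesday is March 16, 2016.
Next Thursday: March 17, 2016.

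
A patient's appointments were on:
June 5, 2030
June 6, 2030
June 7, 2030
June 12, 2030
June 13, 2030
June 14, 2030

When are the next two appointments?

June 19, 2030; June 20, 2030

The gap pattern 1, 1, 5, 1, 1 repeats every 3 events.
These are the Wednesdays, Thursdays and Fridays of each week.
Next Wednesday: June 19, 2030.
Next Thursday: June 20, 2030.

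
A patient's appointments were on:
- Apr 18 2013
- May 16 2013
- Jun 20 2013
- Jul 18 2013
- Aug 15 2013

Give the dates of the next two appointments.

Sep 19 2013, Oct 17 2013

Gaps: 28, 35, 28, 28 days — a mix of 28 and 35. Every date is a Thursday.
Each is the 3rd Thursday of its month.
September 2013 — 3rd Thursday is Sep 19 2013.
3rd Thursday of October 2013: Oct 17 2013.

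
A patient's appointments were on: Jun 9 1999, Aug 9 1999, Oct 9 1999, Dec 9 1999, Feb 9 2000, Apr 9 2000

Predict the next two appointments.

Jun 9 2000, Aug 9 2000

The day-of-month is always 9 (61, 61, 61, 62, 60 days between events).
So this recurs on the 9th of every 2 months.
Next: June 2000 → Jun 9 2000.
Next: August 2000 → Aug 9 2000.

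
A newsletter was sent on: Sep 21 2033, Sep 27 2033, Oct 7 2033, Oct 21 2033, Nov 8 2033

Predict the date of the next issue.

Nov 30 2033

Gaps: 6, 10, 14, 18 days — each gap is 4 larger than the previous one.
Next gap: 22 days. Nov 8 2033 + 22 days = Nov 30 2033.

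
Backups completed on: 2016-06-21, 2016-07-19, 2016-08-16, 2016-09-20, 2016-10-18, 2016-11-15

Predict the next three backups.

2016-12-20, 2017-01-17, 2017-02-21

These are Tuesdays at 28- or 35-day spacing (28, 28, 35, 28, 28).
The pattern: 3rd Tuesday of the month.
3rd Tuesday of December 2016: 2016-12-20.
January 2017 — 3rd Tuesday is 2017-01-17.
3rd Tuesday of February 2017: 2017-02-21.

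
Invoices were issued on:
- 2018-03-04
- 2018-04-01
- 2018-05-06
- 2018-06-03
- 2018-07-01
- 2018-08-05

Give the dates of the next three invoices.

2018-09-02, 2018-10-07, 2018-11-04

These are Sundays at 28- or 35-day spacing (28, 35, 28, 28, 35).
The pattern: 1st Sunday of the month.
1st Sunday of September 2018: 2018-09-02.
1st Sunday of October 2018: 2018-10-07.
November 2018 — 1st Sunday is 2018-11-04.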